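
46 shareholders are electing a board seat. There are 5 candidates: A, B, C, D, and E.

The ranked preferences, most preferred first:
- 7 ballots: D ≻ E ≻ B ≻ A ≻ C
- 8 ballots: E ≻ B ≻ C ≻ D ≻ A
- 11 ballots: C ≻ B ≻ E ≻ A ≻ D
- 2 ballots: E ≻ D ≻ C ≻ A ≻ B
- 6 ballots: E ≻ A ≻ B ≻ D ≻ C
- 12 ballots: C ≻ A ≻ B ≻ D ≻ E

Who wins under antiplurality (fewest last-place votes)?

Last-place votes: A 8, B 2, C 13, D 11, E 12.

B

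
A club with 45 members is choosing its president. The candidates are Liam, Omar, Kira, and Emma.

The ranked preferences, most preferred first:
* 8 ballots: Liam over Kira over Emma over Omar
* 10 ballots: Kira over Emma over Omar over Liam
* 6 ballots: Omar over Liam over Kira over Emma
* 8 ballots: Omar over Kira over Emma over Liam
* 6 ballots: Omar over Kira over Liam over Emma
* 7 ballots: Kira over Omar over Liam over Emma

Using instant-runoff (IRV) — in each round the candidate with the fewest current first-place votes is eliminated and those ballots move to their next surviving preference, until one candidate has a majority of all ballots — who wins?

Round 1: Liam 8, Omar 20, Kira 17, Emma 0. Emma eliminated.
Round 2: Liam 8, Omar 20, Kira 17. Liam eliminated.
Round 3: Omar 20, Kira 25. Kira has a majority (≥23).

Kira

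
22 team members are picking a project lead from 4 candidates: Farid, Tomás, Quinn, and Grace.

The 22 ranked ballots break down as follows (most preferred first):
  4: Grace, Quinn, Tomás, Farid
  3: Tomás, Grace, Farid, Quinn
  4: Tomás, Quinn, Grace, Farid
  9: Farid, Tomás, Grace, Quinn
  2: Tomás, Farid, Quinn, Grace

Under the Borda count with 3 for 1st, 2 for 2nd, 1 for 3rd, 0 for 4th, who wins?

Farid: 4×0 + 3×1 + 4×0 + 9×3 + 2×2 = 34
Tomás: 4×1 + 3×3 + 4×3 + 9×2 + 2×3 = 49
Quinn: 4×2 + 3×0 + 4×2 + 9×0 + 2×1 = 18
Grace: 4×3 + 3×2 + 4×1 + 9×1 + 2×0 = 31

Tomás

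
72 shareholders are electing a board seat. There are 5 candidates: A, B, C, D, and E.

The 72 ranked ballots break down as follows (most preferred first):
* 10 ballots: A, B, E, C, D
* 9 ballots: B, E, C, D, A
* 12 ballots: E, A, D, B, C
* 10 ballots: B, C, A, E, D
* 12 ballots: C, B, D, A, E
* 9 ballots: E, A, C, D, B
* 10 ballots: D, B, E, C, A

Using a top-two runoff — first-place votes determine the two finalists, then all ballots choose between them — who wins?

Round 1 first-place votes: A 10, B 19, C 12, D 10, E 21. E and B advance.
Runoff: E is ranked above B on 21 ballots, B above E on 51.

B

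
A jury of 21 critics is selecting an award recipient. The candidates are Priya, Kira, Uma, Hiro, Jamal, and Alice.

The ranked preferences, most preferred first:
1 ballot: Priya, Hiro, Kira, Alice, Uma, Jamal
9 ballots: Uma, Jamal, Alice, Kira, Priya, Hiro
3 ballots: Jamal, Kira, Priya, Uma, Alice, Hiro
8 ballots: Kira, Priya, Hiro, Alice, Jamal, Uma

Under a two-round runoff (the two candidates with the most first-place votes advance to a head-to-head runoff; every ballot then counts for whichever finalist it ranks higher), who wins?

Kira

Round 1 first-place votes: Priya 1, Kira 8, Uma 9, Hiro 0, Jamal 3, Alice 0. Uma and Kira advance.
Runoff: Uma is ranked above Kira on 9 ballots, Kira above Uma on 12.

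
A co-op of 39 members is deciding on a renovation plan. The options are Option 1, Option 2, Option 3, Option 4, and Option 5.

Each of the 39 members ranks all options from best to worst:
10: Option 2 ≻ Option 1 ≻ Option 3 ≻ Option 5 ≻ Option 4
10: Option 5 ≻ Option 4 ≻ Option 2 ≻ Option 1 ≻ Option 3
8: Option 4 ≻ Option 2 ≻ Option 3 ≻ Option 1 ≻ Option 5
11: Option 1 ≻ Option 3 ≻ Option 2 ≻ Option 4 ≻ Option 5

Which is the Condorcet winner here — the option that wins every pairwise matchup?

Option 2

Option 2 vs Option 1: 28–11
Option 2 vs Option 3: 28–11
Option 2 vs Option 4: 21–18
Option 2 vs Option 5: 29–10
Option 2 beats every other option.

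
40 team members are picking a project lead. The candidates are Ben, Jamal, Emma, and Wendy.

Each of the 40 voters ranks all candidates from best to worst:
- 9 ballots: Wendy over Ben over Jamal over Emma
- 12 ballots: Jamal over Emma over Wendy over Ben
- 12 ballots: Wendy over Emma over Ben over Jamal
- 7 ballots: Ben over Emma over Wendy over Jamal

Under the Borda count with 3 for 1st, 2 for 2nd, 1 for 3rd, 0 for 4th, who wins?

Wendy

Ben: 9×2 + 12×0 + 12×1 + 7×3 = 51
Jamal: 9×1 + 12×3 + 12×0 + 7×0 = 45
Emma: 9×0 + 12×2 + 12×2 + 7×2 = 62
Wendy: 9×3 + 12×1 + 12×3 + 7×1 = 82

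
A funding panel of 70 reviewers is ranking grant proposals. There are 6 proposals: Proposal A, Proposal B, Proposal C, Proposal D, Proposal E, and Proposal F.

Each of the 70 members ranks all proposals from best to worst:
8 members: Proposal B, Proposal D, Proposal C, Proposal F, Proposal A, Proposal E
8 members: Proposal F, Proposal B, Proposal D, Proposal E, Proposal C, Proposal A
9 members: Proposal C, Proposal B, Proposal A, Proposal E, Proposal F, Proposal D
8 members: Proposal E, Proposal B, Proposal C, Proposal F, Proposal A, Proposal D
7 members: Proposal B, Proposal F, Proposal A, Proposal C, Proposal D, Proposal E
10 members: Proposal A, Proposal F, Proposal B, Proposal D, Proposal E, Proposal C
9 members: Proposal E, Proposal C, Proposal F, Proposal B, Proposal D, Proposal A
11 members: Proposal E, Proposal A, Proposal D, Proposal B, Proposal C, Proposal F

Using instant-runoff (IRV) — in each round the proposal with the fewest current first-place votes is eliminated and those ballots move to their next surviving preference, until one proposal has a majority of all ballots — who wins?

Proposal B

Round 1: Proposal A 10, Proposal B 15, Proposal C 9, Proposal D 0, Proposal E 28, Proposal F 8. Proposal D eliminated.
Round 2: Proposal A 10, Proposal B 15, Proposal C 9, Proposal E 28, Proposal F 8. Proposal F eliminated.
Round 3: Proposal A 10, Proposal B 23, Proposal C 9, Proposal E 28. Proposal C eliminated.
Round 4: Proposal A 10, Proposal B 32, Proposal E 28. Proposal A eliminated.
Round 5: Proposal B 42, Proposal E 28. Proposal B has a majority (≥36).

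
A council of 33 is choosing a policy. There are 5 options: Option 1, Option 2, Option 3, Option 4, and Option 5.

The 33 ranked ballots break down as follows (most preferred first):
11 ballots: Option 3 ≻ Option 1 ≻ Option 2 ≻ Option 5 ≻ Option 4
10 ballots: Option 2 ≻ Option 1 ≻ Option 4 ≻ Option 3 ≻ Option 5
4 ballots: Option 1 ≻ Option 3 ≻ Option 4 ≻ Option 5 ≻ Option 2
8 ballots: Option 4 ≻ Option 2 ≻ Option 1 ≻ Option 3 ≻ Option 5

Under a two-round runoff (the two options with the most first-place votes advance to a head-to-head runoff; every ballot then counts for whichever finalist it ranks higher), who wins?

Option 2

Round 1 first-place votes: Option 1 4, Option 2 10, Option 3 11, Option 4 8, Option 5 0. Option 3 and Option 2 advance.
Runoff: Option 3 is ranked above Option 2 on 15 ballots, Option 2 above Option 3 on 18.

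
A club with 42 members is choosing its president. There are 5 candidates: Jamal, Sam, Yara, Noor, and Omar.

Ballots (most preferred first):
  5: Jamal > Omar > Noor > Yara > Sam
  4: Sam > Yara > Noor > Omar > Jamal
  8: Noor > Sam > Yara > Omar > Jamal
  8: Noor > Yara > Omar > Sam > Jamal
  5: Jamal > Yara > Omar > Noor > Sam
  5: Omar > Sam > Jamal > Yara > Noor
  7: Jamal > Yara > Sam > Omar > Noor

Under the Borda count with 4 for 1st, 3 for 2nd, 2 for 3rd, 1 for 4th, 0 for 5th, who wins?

Yara

Jamal: 5×4 + 4×0 + 8×0 + 8×0 + 5×4 + 5×2 + 7×4 = 78
Sam: 5×0 + 4×4 + 8×3 + 8×1 + 5×0 + 5×3 + 7×2 = 77
Yara: 5×1 + 4×3 + 8×2 + 8×3 + 5×3 + 5×1 + 7×3 = 98
Noor: 5×2 + 4×2 + 8×4 + 8×4 + 5×1 + 5×0 + 7×0 = 87
Omar: 5×3 + 4×1 + 8×1 + 8×2 + 5×2 + 5×4 + 7×1 = 80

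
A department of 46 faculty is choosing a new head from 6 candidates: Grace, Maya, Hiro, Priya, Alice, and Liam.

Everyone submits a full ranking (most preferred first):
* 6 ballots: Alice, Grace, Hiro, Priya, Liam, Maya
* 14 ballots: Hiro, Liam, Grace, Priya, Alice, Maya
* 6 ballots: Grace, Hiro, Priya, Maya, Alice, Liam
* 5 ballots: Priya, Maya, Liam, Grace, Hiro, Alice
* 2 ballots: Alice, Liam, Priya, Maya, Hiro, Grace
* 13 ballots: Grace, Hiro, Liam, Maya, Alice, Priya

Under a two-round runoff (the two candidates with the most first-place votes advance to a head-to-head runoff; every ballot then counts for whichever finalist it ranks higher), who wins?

Grace

Round 1 first-place votes: Grace 19, Maya 0, Hiro 14, Priya 5, Alice 8, Liam 0. Grace and Hiro advance.
Runoff: Grace is ranked above Hiro on 30 ballots, Hiro above Grace on 16.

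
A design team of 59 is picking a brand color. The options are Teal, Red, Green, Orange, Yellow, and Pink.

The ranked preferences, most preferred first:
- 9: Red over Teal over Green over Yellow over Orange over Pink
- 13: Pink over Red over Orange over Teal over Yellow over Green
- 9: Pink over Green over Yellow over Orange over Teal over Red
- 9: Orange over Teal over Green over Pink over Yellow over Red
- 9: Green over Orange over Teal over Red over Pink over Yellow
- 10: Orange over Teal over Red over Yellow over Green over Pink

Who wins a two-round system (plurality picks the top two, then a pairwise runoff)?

Round 1 first-place votes: Teal 0, Red 9, Green 9, Orange 19, Yellow 0, Pink 22. Pink and Orange advance.
Runoff: Pink is ranked above Orange on 22 ballots, Orange above Pink on 37.

Orange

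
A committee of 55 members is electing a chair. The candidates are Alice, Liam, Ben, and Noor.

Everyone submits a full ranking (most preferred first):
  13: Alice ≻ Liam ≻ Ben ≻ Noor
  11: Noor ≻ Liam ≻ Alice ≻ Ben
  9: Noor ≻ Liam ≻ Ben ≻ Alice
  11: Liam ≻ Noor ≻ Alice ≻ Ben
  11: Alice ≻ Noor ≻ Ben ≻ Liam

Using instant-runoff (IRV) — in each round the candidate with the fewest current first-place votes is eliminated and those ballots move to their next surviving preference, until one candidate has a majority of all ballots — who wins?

Noor

Round 1: Alice 24, Liam 11, Ben 0, Noor 20. Ben eliminated.
Round 2: Alice 24, Liam 11, Noor 20. Liam eliminated.
Round 3: Alice 24, Noor 31. Noor has a majority (≥28).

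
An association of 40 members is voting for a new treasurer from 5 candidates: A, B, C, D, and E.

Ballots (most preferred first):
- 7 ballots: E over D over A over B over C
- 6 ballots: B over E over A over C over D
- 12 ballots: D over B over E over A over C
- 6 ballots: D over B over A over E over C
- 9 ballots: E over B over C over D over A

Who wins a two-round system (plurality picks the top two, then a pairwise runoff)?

Round 1 first-place votes: A 0, B 6, C 0, D 18, E 16. D and E advance.
Runoff: D is ranked above E on 18 ballots, E above D on 22.

E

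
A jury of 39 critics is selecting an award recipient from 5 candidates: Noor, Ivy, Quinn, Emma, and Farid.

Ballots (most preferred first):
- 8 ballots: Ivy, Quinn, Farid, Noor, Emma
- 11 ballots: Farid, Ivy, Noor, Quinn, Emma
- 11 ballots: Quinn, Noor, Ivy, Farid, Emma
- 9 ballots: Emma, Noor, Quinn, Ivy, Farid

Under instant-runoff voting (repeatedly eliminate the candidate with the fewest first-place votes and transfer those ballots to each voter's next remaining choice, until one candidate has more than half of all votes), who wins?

Round 1: Noor 0, Ivy 8, Quinn 11, Emma 9, Farid 11. Noor eliminated.
Round 2: Ivy 8, Quinn 11, Emma 9, Farid 11. Ivy eliminated.
Round 3: Quinn 19, Emma 9, Farid 11. Emma eliminated.
Round 4: Quinn 28, Farid 11. Quinn has a majority (≥20).

Quinn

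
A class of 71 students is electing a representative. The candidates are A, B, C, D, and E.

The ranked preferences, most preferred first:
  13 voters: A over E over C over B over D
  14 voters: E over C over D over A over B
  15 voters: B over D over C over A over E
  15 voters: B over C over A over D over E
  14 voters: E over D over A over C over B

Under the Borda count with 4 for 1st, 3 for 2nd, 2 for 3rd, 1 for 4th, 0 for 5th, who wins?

A: 13×4 + 14×1 + 15×1 + 15×2 + 14×2 = 139
B: 13×1 + 14×0 + 15×4 + 15×4 + 14×0 = 133
C: 13×2 + 14×3 + 15×2 + 15×3 + 14×1 = 157
D: 13×0 + 14×2 + 15×3 + 15×1 + 14×3 = 130
E: 13×3 + 14×4 + 15×0 + 15×0 + 14×4 = 151

C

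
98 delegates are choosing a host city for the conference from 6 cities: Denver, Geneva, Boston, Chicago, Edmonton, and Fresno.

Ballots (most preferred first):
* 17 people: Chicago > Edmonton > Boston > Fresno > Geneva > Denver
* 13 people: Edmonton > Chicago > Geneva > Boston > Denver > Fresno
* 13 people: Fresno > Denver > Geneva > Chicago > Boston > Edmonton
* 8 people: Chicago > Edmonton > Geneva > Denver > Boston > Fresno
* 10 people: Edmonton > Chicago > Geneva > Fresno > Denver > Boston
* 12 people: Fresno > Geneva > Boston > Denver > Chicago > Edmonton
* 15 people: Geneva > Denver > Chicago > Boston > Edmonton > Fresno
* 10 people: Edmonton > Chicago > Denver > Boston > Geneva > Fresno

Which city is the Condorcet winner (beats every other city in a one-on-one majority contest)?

Chicago

Chicago vs Denver: 58–40
Chicago vs Geneva: 58–40
Chicago vs Boston: 86–12
Chicago vs Edmonton: 65–33
Chicago vs Fresno: 73–25
Chicago beats every other city.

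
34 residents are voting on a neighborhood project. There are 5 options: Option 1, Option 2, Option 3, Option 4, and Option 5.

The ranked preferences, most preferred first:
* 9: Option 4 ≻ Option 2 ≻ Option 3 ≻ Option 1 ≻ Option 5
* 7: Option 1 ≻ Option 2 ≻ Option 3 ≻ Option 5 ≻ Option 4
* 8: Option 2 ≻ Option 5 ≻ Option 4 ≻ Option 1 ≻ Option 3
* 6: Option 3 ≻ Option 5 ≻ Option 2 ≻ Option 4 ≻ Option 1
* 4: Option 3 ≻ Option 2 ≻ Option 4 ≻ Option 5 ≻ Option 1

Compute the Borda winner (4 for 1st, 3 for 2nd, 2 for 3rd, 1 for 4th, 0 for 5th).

Option 2

Option 1: 9×1 + 7×4 + 8×1 + 6×0 + 4×0 = 45
Option 2: 9×3 + 7×3 + 8×4 + 6×2 + 4×3 = 104
Option 3: 9×2 + 7×2 + 8×0 + 6×4 + 4×4 = 72
Option 4: 9×4 + 7×0 + 8×2 + 6×1 + 4×2 = 66
Option 5: 9×0 + 7×1 + 8×3 + 6×3 + 4×1 = 53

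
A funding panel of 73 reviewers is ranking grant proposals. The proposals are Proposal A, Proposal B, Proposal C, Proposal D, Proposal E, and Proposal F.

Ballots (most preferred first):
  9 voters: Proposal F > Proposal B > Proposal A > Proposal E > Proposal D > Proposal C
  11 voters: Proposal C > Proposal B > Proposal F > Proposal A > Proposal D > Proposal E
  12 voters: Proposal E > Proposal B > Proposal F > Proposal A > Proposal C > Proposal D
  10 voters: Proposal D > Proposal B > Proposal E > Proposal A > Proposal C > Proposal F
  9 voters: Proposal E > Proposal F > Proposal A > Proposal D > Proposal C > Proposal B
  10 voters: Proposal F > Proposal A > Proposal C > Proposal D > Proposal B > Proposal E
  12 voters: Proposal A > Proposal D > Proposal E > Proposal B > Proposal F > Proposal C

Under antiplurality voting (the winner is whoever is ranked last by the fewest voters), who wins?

Proposal A

Last-place votes: Proposal A 0, Proposal B 9, Proposal C 21, Proposal D 12, Proposal E 21, Proposal F 10.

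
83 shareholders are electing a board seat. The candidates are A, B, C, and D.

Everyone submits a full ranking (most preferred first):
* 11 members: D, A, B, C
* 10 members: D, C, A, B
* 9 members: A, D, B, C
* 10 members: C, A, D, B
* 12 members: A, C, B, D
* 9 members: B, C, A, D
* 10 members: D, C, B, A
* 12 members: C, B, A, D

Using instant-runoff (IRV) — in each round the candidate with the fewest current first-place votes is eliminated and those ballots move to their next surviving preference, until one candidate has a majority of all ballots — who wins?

C

Round 1: A 21, B 9, C 22, D 31. B eliminated.
Round 2: A 21, C 31, D 31. A eliminated.
Round 3: C 43, D 40. C has a majority (≥42).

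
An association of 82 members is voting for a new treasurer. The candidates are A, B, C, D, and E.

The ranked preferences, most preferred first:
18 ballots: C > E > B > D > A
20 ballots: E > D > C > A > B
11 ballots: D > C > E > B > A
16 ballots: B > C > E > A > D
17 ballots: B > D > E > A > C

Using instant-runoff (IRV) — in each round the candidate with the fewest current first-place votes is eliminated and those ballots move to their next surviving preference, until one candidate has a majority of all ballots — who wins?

C

Round 1: A 0, B 33, C 18, D 11, E 20. A eliminated.
Round 2: B 33, C 18, D 11, E 20. D eliminated.
Round 3: B 33, C 29, E 20. E eliminated.
Round 4: B 33, C 49. C has a majority (≥42).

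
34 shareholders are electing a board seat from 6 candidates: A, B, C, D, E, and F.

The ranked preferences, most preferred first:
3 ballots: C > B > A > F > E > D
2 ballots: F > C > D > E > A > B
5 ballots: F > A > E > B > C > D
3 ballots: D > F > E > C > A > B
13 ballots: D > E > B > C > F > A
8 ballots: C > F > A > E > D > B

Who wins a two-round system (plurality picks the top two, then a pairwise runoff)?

Round 1 first-place votes: A 0, B 0, C 11, D 16, E 0, F 7. D and C advance.
Runoff: D is ranked above C on 16 ballots, C above D on 18.

C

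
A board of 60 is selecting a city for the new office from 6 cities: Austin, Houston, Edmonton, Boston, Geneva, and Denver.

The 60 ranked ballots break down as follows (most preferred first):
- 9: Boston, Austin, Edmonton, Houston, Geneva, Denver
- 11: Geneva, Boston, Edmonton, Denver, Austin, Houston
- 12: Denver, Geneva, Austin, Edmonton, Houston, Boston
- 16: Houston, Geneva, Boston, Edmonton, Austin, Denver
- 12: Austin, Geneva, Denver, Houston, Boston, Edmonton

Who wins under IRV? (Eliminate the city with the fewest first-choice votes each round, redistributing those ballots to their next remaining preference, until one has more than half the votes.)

Austin

Round 1: Austin 12, Houston 16, Edmonton 0, Boston 9, Geneva 11, Denver 12. Edmonton eliminated.
Round 2: Austin 12, Houston 16, Boston 9, Geneva 11, Denver 12. Boston eliminated.
Round 3: Austin 21, Houston 16, Geneva 11, Denver 12. Geneva eliminated.
Round 4: Austin 21, Houston 16, Denver 23. Houston eliminated.
Round 5: Austin 37, Denver 23. Austin has a majority (≥31).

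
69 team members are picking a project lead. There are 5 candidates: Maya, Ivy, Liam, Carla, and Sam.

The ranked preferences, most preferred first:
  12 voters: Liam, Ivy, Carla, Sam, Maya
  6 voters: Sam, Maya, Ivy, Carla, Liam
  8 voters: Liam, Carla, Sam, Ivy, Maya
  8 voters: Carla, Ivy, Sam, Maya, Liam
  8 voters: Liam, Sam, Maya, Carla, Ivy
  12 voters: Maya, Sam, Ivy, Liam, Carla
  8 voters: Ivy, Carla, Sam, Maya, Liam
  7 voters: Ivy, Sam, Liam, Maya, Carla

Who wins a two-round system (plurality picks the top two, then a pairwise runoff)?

Round 1 first-place votes: Maya 12, Ivy 15, Liam 28, Carla 8, Sam 6. Liam and Ivy advance.
Runoff: Liam is ranked above Ivy on 28 ballots, Ivy above Liam on 41.

Ivy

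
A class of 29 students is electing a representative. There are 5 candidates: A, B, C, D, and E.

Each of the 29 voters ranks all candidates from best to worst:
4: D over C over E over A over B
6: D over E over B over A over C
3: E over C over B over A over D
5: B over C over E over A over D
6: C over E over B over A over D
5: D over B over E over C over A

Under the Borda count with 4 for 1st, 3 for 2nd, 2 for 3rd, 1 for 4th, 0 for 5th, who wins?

E

A: 4×1 + 6×1 + 3×1 + 5×1 + 6×1 + 5×0 = 24
B: 4×0 + 6×2 + 3×2 + 5×4 + 6×2 + 5×3 = 65
C: 4×3 + 6×0 + 3×3 + 5×3 + 6×4 + 5×1 = 65
D: 4×4 + 6×4 + 3×0 + 5×0 + 6×0 + 5×4 = 60
E: 4×2 + 6×3 + 3×4 + 5×2 + 6×3 + 5×2 = 76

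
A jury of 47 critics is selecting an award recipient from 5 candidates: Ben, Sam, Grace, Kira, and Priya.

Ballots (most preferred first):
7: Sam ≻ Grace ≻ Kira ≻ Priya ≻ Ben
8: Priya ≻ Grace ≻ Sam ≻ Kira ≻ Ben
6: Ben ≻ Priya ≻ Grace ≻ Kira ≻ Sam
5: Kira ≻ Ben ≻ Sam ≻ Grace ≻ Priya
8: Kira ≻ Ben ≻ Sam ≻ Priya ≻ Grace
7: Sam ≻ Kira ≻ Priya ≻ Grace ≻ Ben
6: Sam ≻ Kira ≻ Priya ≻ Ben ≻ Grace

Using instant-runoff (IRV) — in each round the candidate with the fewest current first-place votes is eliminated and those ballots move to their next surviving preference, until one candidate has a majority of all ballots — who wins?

Round 1: Ben 6, Sam 20, Grace 0, Kira 13, Priya 8. Grace eliminated.
Round 2: Ben 6, Sam 20, Kira 13, Priya 8. Ben eliminated.
Round 3: Sam 20, Kira 13, Priya 14. Kira eliminated.
Round 4: Sam 33, Priya 14. Sam has a majority (≥24).

Sam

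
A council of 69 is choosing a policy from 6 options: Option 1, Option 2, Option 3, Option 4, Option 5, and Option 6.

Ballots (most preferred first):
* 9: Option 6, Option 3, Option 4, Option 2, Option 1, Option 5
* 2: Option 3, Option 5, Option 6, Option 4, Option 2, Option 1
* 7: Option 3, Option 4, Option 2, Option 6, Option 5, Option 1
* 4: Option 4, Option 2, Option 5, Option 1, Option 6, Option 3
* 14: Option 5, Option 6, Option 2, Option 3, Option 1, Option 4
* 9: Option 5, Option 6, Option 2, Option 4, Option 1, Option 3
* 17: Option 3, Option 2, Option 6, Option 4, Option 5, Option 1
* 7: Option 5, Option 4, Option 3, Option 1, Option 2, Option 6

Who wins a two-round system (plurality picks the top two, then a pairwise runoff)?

Option 3

Round 1 first-place votes: Option 1 0, Option 2 0, Option 3 26, Option 4 4, Option 5 30, Option 6 9. Option 5 and Option 3 advance.
Runoff: Option 5 is ranked above Option 3 on 34 ballots, Option 3 above Option 5 on 35.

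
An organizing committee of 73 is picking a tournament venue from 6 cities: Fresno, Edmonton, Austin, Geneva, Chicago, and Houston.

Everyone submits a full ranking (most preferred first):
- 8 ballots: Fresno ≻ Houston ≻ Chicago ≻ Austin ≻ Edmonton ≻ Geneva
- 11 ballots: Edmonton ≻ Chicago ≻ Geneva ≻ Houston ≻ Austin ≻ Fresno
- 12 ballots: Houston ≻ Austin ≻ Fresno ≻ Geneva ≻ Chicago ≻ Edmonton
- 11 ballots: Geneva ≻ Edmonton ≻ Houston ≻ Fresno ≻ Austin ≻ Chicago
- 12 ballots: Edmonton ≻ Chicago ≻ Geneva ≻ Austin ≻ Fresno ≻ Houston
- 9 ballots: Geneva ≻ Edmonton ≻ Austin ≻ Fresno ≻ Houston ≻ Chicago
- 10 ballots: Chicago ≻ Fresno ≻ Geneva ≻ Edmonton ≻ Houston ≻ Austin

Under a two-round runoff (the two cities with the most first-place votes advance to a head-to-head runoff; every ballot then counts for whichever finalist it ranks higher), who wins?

Round 1 first-place votes: Fresno 8, Edmonton 23, Austin 0, Geneva 20, Chicago 10, Houston 12. Edmonton and Geneva advance.
Runoff: Edmonton is ranked above Geneva on 31 ballots, Geneva above Edmonton on 42.

Geneva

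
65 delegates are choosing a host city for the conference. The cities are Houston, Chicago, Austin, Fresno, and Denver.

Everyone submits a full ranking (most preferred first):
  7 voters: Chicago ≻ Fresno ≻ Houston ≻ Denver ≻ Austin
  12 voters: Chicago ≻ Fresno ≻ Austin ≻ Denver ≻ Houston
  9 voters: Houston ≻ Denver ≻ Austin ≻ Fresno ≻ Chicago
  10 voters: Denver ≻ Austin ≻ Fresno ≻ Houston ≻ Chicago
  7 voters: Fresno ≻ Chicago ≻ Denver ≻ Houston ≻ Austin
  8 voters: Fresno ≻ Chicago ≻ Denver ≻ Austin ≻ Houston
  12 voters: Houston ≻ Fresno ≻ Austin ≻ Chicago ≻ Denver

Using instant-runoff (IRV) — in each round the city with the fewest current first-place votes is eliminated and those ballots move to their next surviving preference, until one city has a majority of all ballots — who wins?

Round 1: Houston 21, Chicago 19, Austin 0, Fresno 15, Denver 10. Austin eliminated.
Round 2: Houston 21, Chicago 19, Fresno 15, Denver 10. Denver eliminated.
Round 3: Houston 21, Chicago 19, Fresno 25. Chicago eliminated.
Round 4: Houston 21, Fresno 44. Fresno has a majority (≥33).

Fresno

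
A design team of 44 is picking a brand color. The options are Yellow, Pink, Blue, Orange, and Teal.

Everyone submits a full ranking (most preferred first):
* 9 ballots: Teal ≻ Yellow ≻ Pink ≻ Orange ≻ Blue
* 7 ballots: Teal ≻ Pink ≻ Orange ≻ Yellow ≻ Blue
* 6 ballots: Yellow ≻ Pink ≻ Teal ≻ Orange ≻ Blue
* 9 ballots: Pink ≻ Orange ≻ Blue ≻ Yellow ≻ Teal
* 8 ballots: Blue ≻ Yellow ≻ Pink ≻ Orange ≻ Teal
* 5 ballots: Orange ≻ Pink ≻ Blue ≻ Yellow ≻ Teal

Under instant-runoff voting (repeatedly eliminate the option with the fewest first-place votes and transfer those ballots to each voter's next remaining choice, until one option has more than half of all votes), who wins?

Pink

Round 1: Yellow 6, Pink 9, Blue 8, Orange 5, Teal 16. Orange eliminated.
Round 2: Yellow 6, Pink 14, Blue 8, Teal 16. Yellow eliminated.
Round 3: Pink 20, Blue 8, Teal 16. Blue eliminated.
Round 4: Pink 28, Teal 16. Pink has a majority (≥23).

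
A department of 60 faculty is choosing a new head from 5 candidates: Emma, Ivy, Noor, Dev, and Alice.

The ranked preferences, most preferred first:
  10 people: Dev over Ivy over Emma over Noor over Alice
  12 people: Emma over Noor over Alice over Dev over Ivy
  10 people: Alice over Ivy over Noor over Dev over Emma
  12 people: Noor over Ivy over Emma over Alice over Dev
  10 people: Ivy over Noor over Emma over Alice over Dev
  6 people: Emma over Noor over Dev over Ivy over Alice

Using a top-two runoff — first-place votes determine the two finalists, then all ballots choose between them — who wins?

Noor

Round 1 first-place votes: Emma 18, Ivy 10, Noor 12, Dev 10, Alice 10. Emma and Noor advance.
Runoff: Emma is ranked above Noor on 28 ballots, Noor above Emma on 32.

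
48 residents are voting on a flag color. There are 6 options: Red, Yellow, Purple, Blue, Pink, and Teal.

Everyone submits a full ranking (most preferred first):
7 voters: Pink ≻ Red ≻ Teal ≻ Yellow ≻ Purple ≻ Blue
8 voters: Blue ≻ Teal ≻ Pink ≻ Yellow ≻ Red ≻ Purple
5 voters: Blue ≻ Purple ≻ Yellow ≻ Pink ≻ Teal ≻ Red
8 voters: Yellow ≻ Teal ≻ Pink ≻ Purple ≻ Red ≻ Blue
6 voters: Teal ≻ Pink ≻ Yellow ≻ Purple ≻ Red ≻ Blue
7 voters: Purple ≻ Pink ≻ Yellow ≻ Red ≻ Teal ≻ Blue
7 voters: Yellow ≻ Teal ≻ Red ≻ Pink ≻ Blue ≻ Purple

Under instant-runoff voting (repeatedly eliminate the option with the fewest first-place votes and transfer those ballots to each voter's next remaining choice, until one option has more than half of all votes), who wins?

Round 1: Red 0, Yellow 15, Purple 7, Blue 13, Pink 7, Teal 6. Red eliminated.
Round 2: Yellow 15, Purple 7, Blue 13, Pink 7, Teal 6. Teal eliminated.
Round 3: Yellow 15, Purple 7, Blue 13, Pink 13. Purple eliminated.
Round 4: Yellow 15, Blue 13, Pink 20. Blue eliminated.
Round 5: Yellow 20, Pink 28. Pink has a majority (≥25).

Pink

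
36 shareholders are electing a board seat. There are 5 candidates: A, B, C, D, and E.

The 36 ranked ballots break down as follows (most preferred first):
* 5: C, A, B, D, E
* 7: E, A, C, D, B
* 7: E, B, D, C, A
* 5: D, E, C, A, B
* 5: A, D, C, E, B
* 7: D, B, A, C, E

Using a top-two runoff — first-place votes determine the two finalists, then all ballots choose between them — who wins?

D

Round 1 first-place votes: A 5, B 0, C 5, D 12, E 14. E and D advance.
Runoff: E is ranked above D on 14 ballots, D above E on 22.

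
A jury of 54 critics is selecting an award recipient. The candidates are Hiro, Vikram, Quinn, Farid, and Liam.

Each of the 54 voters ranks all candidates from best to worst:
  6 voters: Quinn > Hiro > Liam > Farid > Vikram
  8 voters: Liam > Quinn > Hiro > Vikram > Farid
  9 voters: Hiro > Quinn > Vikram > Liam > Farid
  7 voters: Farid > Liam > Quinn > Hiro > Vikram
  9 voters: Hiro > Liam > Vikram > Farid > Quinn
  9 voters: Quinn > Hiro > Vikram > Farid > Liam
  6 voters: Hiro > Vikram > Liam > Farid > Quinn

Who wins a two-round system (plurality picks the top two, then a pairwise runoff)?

Round 1 first-place votes: Hiro 24, Vikram 0, Quinn 15, Farid 7, Liam 8. Hiro and Quinn advance.
Runoff: Hiro is ranked above Quinn on 24 ballots, Quinn above Hiro on 30.

Quinn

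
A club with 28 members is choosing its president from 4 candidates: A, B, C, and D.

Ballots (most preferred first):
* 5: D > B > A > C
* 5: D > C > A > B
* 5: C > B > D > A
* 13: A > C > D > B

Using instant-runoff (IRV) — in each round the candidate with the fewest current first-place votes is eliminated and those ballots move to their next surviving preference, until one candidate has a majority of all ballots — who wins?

D

Round 1: A 13, B 0, C 5, D 10. B eliminated.
Round 2: A 13, C 5, D 10. C eliminated.
Round 3: A 13, D 15. D has a majority (≥15).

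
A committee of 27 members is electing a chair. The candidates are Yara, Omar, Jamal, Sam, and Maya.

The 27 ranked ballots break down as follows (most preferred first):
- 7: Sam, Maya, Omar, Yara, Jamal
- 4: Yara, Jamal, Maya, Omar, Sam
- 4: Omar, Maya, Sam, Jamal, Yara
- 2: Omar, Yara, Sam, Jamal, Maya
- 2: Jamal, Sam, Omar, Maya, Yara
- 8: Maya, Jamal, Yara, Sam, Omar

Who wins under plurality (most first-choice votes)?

Maya

First-place votes: Yara 4, Omar 6, Jamal 2, Sam 7, Maya 8.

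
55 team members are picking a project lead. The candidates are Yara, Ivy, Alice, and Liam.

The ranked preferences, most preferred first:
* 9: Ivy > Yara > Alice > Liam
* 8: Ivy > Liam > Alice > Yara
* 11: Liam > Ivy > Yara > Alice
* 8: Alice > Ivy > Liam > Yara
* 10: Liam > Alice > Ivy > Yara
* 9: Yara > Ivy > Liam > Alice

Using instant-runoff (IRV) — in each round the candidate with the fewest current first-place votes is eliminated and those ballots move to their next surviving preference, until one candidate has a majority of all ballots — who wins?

Ivy

Round 1: Yara 9, Ivy 17, Alice 8, Liam 21. Alice eliminated.
Round 2: Yara 9, Ivy 25, Liam 21. Yara eliminated.
Round 3: Ivy 34, Liam 21. Ivy has a majority (≥28).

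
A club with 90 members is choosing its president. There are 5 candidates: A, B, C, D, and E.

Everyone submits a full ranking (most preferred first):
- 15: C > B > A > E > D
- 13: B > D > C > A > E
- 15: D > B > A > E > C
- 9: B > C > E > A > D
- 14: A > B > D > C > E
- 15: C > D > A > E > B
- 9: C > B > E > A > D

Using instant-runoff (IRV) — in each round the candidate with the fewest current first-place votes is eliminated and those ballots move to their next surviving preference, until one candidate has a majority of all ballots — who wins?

Round 1: A 14, B 22, C 39, D 15, E 0. E eliminated.
Round 2: A 14, B 22, C 39, D 15. A eliminated.
Round 3: B 36, C 39, D 15. D eliminated.
Round 4: B 51, C 39. B has a majority (≥46).

B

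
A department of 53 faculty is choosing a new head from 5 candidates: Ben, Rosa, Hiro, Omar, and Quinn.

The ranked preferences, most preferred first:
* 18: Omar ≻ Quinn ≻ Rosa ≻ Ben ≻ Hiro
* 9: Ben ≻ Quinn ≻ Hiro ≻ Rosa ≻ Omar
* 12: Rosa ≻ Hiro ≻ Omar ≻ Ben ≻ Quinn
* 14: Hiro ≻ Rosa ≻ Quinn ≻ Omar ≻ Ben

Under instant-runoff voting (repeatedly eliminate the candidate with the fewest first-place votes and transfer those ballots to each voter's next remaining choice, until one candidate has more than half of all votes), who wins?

Hiro

Round 1: Ben 9, Rosa 12, Hiro 14, Omar 18, Quinn 0. Quinn eliminated.
Round 2: Ben 9, Rosa 12, Hiro 14, Omar 18. Ben eliminated.
Round 3: Rosa 12, Hiro 23, Omar 18. Rosa eliminated.
Round 4: Hiro 35, Omar 18. Hiro has a majority (≥27).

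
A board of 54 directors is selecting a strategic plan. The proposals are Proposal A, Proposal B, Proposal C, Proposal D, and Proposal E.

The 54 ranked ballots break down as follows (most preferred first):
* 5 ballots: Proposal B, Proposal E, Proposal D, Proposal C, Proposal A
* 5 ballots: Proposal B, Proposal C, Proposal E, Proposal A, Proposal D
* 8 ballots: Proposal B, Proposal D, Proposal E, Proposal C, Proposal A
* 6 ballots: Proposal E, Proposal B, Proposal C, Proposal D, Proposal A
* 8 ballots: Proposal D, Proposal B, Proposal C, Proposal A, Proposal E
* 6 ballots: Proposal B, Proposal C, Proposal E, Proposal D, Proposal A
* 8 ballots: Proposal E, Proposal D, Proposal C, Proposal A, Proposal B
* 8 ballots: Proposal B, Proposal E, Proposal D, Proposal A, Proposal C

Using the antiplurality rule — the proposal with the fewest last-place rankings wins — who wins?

Last-place votes: Proposal A 25, Proposal B 8, Proposal C 8, Proposal D 5, Proposal E 8.

Proposal D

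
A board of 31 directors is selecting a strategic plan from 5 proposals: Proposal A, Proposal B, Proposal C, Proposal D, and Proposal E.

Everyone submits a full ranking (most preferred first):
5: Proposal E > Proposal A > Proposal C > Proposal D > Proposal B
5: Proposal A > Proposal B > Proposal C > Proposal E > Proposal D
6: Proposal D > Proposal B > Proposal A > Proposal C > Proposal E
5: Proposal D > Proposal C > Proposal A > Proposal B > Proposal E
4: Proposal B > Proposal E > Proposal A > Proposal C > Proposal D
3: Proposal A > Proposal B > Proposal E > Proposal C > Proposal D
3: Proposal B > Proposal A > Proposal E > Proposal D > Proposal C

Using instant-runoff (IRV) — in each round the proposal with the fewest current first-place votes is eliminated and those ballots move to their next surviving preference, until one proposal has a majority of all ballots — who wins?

Proposal A

Round 1: Proposal A 8, Proposal B 7, Proposal C 0, Proposal D 11, Proposal E 5. Proposal C eliminated.
Round 2: Proposal A 8, Proposal B 7, Proposal D 11, Proposal E 5. Proposal E eliminated.
Round 3: Proposal A 13, Proposal B 7, Proposal D 11. Proposal B eliminated.
Round 4: Proposal A 20, Proposal D 11. Proposal A has a majority (≥16).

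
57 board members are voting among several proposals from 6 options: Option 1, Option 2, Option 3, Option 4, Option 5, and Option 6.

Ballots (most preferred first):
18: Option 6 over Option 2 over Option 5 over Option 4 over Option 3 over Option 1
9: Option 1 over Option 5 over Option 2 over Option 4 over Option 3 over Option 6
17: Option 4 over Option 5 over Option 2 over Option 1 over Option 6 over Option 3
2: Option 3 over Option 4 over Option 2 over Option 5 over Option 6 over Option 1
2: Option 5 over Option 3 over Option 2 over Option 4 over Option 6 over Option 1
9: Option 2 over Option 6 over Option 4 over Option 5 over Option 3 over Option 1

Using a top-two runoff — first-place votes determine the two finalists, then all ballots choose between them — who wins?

Option 4

Round 1 first-place votes: Option 1 9, Option 2 9, Option 3 2, Option 4 17, Option 5 2, Option 6 18. Option 6 and Option 4 advance.
Runoff: Option 6 is ranked above Option 4 on 27 ballots, Option 4 above Option 6 on 30.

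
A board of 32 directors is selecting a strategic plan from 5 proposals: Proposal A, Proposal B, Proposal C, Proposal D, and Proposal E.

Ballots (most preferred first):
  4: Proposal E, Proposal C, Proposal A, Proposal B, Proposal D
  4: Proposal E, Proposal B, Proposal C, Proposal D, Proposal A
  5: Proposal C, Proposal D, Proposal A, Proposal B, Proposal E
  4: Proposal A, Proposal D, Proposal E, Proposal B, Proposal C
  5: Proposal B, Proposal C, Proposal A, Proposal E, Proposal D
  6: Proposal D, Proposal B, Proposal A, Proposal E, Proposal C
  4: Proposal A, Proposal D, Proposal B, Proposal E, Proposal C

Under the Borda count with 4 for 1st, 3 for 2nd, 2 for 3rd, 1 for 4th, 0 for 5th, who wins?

Proposal A

Proposal A: 4×2 + 4×0 + 5×2 + 4×4 + 5×2 + 6×2 + 4×4 = 72
Proposal B: 4×1 + 4×3 + 5×1 + 4×1 + 5×4 + 6×3 + 4×2 = 71
Proposal C: 4×3 + 4×2 + 5×4 + 4×0 + 5×3 + 6×0 + 4×0 = 55
Proposal D: 4×0 + 4×1 + 5×3 + 4×3 + 5×0 + 6×4 + 4×3 = 67
Proposal E: 4×4 + 4×4 + 5×0 + 4×2 + 5×1 + 6×1 + 4×1 = 55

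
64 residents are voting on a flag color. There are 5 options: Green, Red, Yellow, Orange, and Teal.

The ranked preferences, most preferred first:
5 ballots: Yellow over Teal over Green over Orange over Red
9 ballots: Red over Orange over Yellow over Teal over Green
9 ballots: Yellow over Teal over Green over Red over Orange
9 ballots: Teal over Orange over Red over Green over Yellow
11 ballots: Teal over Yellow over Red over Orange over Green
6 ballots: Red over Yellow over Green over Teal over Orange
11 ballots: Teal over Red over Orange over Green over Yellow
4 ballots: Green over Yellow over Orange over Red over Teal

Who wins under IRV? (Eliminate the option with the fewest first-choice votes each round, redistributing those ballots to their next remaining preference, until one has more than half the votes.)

Round 1: Green 4, Red 15, Yellow 14, Orange 0, Teal 31. Orange eliminated.
Round 2: Green 4, Red 15, Yellow 14, Teal 31. Green eliminated.
Round 3: Red 15, Yellow 18, Teal 31. Red eliminated.
Round 4: Yellow 33, Teal 31. Yellow has a majority (≥33).

Yellow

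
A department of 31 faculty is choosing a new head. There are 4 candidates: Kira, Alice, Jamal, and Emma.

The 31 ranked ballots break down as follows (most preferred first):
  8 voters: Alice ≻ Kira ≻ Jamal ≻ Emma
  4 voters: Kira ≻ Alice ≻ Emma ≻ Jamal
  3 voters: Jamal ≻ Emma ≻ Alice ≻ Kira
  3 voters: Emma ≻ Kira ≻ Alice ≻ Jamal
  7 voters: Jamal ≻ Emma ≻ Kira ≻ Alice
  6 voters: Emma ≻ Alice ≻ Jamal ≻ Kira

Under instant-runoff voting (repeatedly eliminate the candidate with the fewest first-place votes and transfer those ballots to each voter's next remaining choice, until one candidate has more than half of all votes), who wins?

Alice

Round 1: Kira 4, Alice 8, Jamal 10, Emma 9. Kira eliminated.
Round 2: Alice 12, Jamal 10, Emma 9. Emma eliminated.
Round 3: Alice 21, Jamal 10. Alice has a majority (≥16).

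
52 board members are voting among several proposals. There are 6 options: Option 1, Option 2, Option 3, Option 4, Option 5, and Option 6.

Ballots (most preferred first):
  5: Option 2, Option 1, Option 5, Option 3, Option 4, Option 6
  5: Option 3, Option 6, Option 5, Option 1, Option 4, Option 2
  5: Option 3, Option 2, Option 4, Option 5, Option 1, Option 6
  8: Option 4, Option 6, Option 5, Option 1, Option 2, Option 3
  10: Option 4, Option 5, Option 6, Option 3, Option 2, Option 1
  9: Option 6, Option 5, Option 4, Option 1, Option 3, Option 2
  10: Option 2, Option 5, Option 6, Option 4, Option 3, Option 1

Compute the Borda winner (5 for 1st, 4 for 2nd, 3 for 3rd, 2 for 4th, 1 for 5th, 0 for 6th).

Option 1: 5×4 + 5×2 + 5×1 + 8×2 + 10×0 + 9×2 + 10×0 = 69
Option 2: 5×5 + 5×0 + 5×4 + 8×1 + 10×1 + 9×0 + 10×5 = 113
Option 3: 5×2 + 5×5 + 5×5 + 8×0 + 10×2 + 9×1 + 10×1 = 99
Option 4: 5×1 + 5×1 + 5×3 + 8×5 + 10×5 + 9×3 + 10×2 = 162
Option 5: 5×3 + 5×3 + 5×2 + 8×3 + 10×4 + 9×4 + 10×4 = 180
Option 6: 5×0 + 5×4 + 5×0 + 8×4 + 10×3 + 9×5 + 10×3 = 157

Option 5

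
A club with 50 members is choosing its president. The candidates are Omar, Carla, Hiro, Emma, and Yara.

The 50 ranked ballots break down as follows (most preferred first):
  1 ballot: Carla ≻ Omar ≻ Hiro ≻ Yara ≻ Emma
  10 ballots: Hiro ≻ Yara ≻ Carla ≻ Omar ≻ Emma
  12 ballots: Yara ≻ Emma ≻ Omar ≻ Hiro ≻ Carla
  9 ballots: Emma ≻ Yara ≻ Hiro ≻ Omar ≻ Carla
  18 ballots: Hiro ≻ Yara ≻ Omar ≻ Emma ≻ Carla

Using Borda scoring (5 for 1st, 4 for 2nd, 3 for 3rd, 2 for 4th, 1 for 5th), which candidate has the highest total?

Yara

Omar: 1×4 + 10×2 + 12×3 + 9×2 + 18×3 = 132
Carla: 1×5 + 10×3 + 12×1 + 9×1 + 18×1 = 74
Hiro: 1×3 + 10×5 + 12×2 + 9×3 + 18×5 = 194
Emma: 1×1 + 10×1 + 12×4 + 9×5 + 18×2 = 140
Yara: 1×2 + 10×4 + 12×5 + 9×4 + 18×4 = 210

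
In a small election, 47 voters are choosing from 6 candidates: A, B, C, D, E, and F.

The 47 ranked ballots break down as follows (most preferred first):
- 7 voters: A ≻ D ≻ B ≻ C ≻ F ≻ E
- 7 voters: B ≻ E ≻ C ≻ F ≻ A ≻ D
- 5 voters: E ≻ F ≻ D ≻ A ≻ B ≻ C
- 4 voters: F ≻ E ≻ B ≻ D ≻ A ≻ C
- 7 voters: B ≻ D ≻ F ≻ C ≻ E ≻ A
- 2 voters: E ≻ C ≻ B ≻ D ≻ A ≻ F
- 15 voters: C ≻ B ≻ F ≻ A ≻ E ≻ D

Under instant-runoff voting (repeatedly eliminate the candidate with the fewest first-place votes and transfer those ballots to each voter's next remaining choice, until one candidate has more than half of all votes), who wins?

Round 1: A 7, B 14, C 15, D 0, E 7, F 4. D eliminated.
Round 2: A 7, B 14, C 15, E 7, F 4. F eliminated.
Round 3: A 7, B 14, C 15, E 11. A eliminated.
Round 4: B 21, C 15, E 11. E eliminated.
Round 5: B 30, C 17. B has a majority (≥24).

B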